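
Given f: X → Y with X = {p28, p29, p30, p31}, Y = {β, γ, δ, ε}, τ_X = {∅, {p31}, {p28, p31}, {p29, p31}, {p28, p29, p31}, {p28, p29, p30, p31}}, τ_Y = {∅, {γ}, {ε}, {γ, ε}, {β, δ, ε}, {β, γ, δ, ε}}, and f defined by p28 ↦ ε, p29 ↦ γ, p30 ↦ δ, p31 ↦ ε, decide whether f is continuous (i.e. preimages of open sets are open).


f is NOT continuous.

Compute f^{-1}(U) for each U ∈ τ_Y:
  U = ∅: f^{-1}(U) = ∅ ∈ τ_X ✓.
  U = {γ}: f^{-1}(U) = {p29} ∉ τ_X ✗.
  U = {ε}: f^{-1}(U) = {p28, p31} ∈ τ_X ✓.
  U = {γ, ε}: f^{-1}(U) = {p28, p29, p31} ∈ τ_X ✓.
  U = {β, δ, ε}: f^{-1}(U) = {p28, p30, p31} ∉ τ_X ✗.
  U = {β, γ, δ, ε}: f^{-1}(U) = {p28, p29, p30, p31} ∈ τ_X ✓.
Found U = {γ} with f^{-1}(U) = {p29} not in τ_X. Therefore f is NOT continuous.


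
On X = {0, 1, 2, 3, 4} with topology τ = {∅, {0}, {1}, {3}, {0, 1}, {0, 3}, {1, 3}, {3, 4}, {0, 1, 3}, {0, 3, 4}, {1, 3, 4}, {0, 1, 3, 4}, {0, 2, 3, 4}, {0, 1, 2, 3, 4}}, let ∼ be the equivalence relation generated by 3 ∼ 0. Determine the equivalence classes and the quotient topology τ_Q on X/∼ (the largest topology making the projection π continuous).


X/∼ = {[0=3], [1], [2], [4]}; |τ_Q| = 8.

Equivalence classes: [0=3], [1], [2], [4].
Quotient map π: X → X/∼ sends 0 ↦ [0=3], 1 ↦ [1], 2 ↦ [2], 3 ↦ [0=3], 4 ↦ [4].
For each subset V ⊆ X/∼, compute π^{-1}(V) ⊆ X and check whether π^{-1}(V) ∈ τ. V is open in τ_Q iff π^{-1}(V) ∈ τ.
  V = {}: π^{-1}(V) = ∅ ∈ τ ✓.
  V = {[0=3]}: π^{-1}(V) = {0, 3} ∈ τ ✓.
  V = {[1]}: π^{-1}(V) = {1} ∈ τ ✓.
  V = {[0=3], [1]}: π^{-1}(V) = {0, 1, 3} ∈ τ ✓.
  V = {[2]}: π^{-1}(V) = {2} ∉ τ ✗.
  V = {[0=3], [2]}: π^{-1}(V) = {0, 2, 3} ∉ τ ✗.
  V = {[1], [2]}: π^{-1}(V) = {1, 2} ∉ τ ✗.
  V = {[0=3], [1], [2]}: π^{-1}(V) = {0, 1, 2, 3} ∉ τ ✗.
  V = {[4]}: π^{-1}(V) = {4} ∉ τ ✗.
  V = {[0=3], [4]}: π^{-1}(V) = {0, 3, 4} ∈ τ ✓.
  V = {[1], [4]}: π^{-1}(V) = {1, 4} ∉ τ ✗.
  V = {[0=3], [1], [4]}: π^{-1}(V) = {0, 1, 3, 4} ∈ τ ✓.
  V = {[2], [4]}: π^{-1}(V) = {2, 4} ∉ τ ✗.
  V = {[0=3], [2], [4]}: π^{-1}(V) = {0, 2, 3, 4} ∈ τ ✓.
  V = {[1], [2], [4]}: π^{-1}(V) = {1, 2, 4} ∉ τ ✗.
  V = {[0=3], [1], [2], [4]}: π^{-1}(V) = {0, 1, 2, 3, 4} ∈ τ ✓.
Open sets in the quotient: τ_Q = {{}, {[0=3]}, {[1]}, {[0=3], [1]}, {[0=3], [4]}, {[0=3], [1], [4]}, {[0=3], [2], [4]}, {[0=3], [1], [2], [4]}} (8 elements).


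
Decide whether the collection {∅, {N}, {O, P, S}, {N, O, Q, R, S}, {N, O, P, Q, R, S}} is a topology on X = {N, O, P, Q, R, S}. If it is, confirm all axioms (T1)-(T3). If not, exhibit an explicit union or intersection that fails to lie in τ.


τ is NOT a topology on X.

Axiom (T1): ∅ ∈ τ? Yes; X ∈ τ? Yes.
Axiom (T2/T3): check pairwise unions and intersections of members of τ.
Counterexample for (T2): {N} ∪ {O, P, S} = {N, O, P, S} ∉ τ. Therefore τ is NOT a topology.


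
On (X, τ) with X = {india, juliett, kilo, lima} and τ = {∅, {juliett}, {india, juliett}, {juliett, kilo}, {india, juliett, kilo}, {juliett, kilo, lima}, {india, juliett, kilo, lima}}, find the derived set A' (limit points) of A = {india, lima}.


A' = ∅

For each x ∈ X, list the open sets U ∈ τ with x ∈ U, then check whether U ∩ (A ∖ {x}) ≠ ∅ for every such U.
  x = india: open {india, juliett} ∋ x has {india, juliett} ∩ (A ∖ {india}) = ∅, so x is NOT a limit point.
  x = juliett: open {juliett} ∋ x has {juliett} ∩ (A ∖ {juliett}) = ∅, so x is NOT a limit point.
  x = kilo: open {juliett, kilo} ∋ x has {juliett, kilo} ∩ (A ∖ {kilo}) = ∅, so x is NOT a limit point.
  x = lima: open {juliett, kilo, lima} ∋ x has {juliett, kilo, lima} ∩ (A ∖ {lima}) = ∅, so x is NOT a limit point.
Collecting: A' = ∅.


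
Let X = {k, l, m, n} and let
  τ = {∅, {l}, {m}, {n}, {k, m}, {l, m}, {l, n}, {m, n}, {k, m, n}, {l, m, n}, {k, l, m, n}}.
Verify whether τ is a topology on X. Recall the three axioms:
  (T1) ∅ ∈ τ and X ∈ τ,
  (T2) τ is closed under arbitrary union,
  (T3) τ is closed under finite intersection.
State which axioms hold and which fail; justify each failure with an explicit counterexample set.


τ is NOT a topology on X.

Axiom (T1): ∅ ∈ τ? Yes; X ∈ τ? Yes.
Axiom (T2/T3): check pairwise unions and intersections of members of τ.
Counterexample for (T2): {l} ∪ {k, m} = {k, l, m} ∉ τ. Therefore τ is NOT a topology.


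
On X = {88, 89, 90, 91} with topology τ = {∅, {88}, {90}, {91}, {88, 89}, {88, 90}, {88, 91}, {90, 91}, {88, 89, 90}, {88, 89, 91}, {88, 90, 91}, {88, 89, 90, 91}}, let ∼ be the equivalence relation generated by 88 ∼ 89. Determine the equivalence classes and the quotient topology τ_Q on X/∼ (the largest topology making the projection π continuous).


X/∼ = {[88=89], [90], [91]}; |τ_Q| = 8.

Equivalence classes: [88=89], [90], [91].
Quotient map π: X → X/∼ sends 88 ↦ [88=89], 89 ↦ [88=89], 90 ↦ [90], 91 ↦ [91].
For each subset V ⊆ X/∼, compute π^{-1}(V) ⊆ X and check whether π^{-1}(V) ∈ τ. V is open in τ_Q iff π^{-1}(V) ∈ τ.
  V = {}: π^{-1}(V) = ∅ ∈ τ ✓.
  V = {[88=89]}: π^{-1}(V) = {88, 89} ∈ τ ✓.
  V = {[90]}: π^{-1}(V) = {90} ∈ τ ✓.
  V = {[88=89], [90]}: π^{-1}(V) = {88, 89, 90} ∈ τ ✓.
  V = {[91]}: π^{-1}(V) = {91} ∈ τ ✓.
  V = {[88=89], [91]}: π^{-1}(V) = {88, 89, 91} ∈ τ ✓.
  V = {[90], [91]}: π^{-1}(V) = {90, 91} ∈ τ ✓.
  V = {[88=89], [90], [91]}: π^{-1}(V) = {88, 89, 90, 91} ∈ τ ✓.
Open sets in the quotient: τ_Q = {{}, {[88=89]}, {[90]}, {[88=89], [90]}, {[91]}, {[88=89], [91]}, {[90], [91]}, {[88=89], [90], [91]}} (8 elements).


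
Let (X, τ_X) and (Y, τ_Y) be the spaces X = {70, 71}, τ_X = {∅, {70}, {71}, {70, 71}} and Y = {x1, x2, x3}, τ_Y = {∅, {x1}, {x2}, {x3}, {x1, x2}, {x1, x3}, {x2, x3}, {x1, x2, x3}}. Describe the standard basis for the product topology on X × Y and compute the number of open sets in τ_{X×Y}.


Basis B = {∅ × ∅, {70} × {x1}, {70} × {x2}, {70} × {x3}, {71} × {x1}, {71} × {x2}, {71} × {x3}, {70} × {x1, x2}, {70} × {x1, x3}, {70, 71} × {x1}, {70} × {x2, x3}, {70, 71} × {x2}, {70, 71} × {x3}, {71} × {x1, x2}, {71} × {x1, x3}, {71} × {x2, x3}, {70} × {x1, x2, x3}, {71} × {x1, x2, x3}, {70, 71} × {x1, x2}, {70, 71} × {x1, x3}, {70, 71} × {x2, x3}, {70, 71} × {x1, x2, x3}}; |τ_{X×Y}| = 64.

Enumerate products U × V with U ∈ τ_X, V ∈ τ_Y (deduplicated):
  ∅ × ∅ = {} (∅)
  {70} × {x1} = {(70,x1)}
  {70} × {x2} = {(70,x2)}
  {70} × {x3} = {(70,x3)}
  {71} × {x1} = {(71,x1)}
  {71} × {x2} = {(71,x2)}
  {71} × {x3} = {(71,x3)}
  {70} × {x1, x2} = {(70,x1), (70,x2)}
  {70} × {x1, x3} = {(70,x1), (70,x3)}
  {70, 71} × {x1} = {(70,x1), (71,x1)}
  {70} × {x2, x3} = {(70,x2), (70,x3)}
  {70, 71} × {x2} = {(70,x2), (71,x2)}
  {70, 71} × {x3} = {(70,x3), (71,x3)}
  {71} × {x1, x2} = {(71,x1), (71,x2)}
  {71} × {x1, x3} = {(71,x1), (71,x3)}
  {71} × {x2, x3} = {(71,x2), (71,x3)}
  {70} × {x1, x2, x3} = {(70,x1), (70,x2), (70,x3)}
  {71} × {x1, x2, x3} = {(71,x1), (71,x2), (71,x3)}
  {70, 71} × {x1, x2} = {(70,x1), (70,x2), (71,x1), (71,x2)}
  {70, 71} × {x1, x3} = {(70,x1), (70,x3), (71,x1), (71,x3)}
  {70, 71} × {x2, x3} = {(70,x2), (70,x3), (71,x2), (71,x3)}
  {70, 71} × {x1, x2, x3} = {(70,x1), (70,x2), (70,x3), (71,x1), (71,x2), (71,x3)}
These 22 distinct sets form the basis B.
Close under arbitrary unions to get τ_{X×Y}; counting gives |τ_{X×Y}| = 64.


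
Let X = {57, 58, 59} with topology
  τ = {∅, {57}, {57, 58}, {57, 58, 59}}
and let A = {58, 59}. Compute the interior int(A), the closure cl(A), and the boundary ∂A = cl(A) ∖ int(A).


int(A) = ∅, cl(A) = {58, 59}, ∂A = {58, 59}.

Closed sets in (X, τ) are complements of opens:
  closed(X, τ) = {∅, {59}, {58, 59}, {57, 58, 59}}.
int(A) = ⋃ {U ∈ τ : U ⊆ A}. Opens contained in A: ∅.
Taking the union of these: int(A) = ∅.
cl(A) = ⋂ {C closed : A ⊆ C}. Closed sets containing A: {58, 59}, {57, 58, 59}.
Intersecting these: cl(A) = {58, 59}.
∂A = cl(A) ∖ int(A) = {58, 59} ∖ ∅ = {58, 59}.


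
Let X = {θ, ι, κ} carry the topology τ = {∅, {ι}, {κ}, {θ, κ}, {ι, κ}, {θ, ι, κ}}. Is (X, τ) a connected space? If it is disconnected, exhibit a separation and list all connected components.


(X, τ) is disconnected; components = [{ι}, {θ, κ}].

Find clopen sets (U ∈ τ with X ∖ U ∈ τ):
  U = ∅, X ∖ U = {θ, ι, κ} — both open, so U is clopen.
  U = {ι}, X ∖ U = {θ, κ} — both open, so U is clopen.
  U = {θ, κ}, X ∖ U = {ι} — both open, so U is clopen.
  U = {θ, ι, κ}, X ∖ U = ∅ — both open, so U is clopen.
Nontrivial clopen(s) exist: e.g. {θ, κ}. So (X, τ) is disconnected.
Compute connected components by grouping points that agree on all clopens:
  component: {ι}
  component: {θ, κ}


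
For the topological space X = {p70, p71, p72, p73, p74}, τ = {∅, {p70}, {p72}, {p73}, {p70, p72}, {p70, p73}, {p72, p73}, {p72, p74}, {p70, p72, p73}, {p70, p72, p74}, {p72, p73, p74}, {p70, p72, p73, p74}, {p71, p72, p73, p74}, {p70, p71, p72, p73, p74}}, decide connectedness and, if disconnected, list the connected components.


(X, τ) is disconnected; components = [{p70}, {p71, p72, p73, p74}].

Find clopen sets (U ∈ τ with X ∖ U ∈ τ):
  U = ∅, X ∖ U = {p70, p71, p72, p73, p74} — both open, so U is clopen.
  U = {p70}, X ∖ U = {p71, p72, p73, p74} — both open, so U is clopen.
  U = {p71, p72, p73, p74}, X ∖ U = {p70} — both open, so U is clopen.
  U = {p70, p71, p72, p73, p74}, X ∖ U = ∅ — both open, so U is clopen.
Nontrivial clopen(s) exist: e.g. {p70}. So (X, τ) is disconnected.
Compute connected components by grouping points that agree on all clopens:
  component: {p70}
  component: {p71, p72, p73, p74}


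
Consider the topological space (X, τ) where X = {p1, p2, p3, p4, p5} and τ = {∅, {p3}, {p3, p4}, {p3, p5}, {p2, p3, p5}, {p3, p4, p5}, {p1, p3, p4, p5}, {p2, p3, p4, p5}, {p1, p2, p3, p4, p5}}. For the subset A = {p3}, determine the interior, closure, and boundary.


int(A) = {p3}, cl(A) = {p1, p2, p3, p4, p5}, ∂A = {p1, p2, p4, p5}.

Closed sets in (X, τ) are complements of opens:
  closed(X, τ) = {∅, {p1}, {p2}, {p1, p2}, {p1, p4}, {p1, p2, p4}, {p1, p2, p5}, {p1, p2, p4, p5}, {p1, p2, p3, p4, p5}}.
int(A) = ⋃ {U ∈ τ : U ⊆ A}. Opens contained in A: ∅, {p3}.
Taking the union of these: int(A) = {p3}.
cl(A) = ⋂ {C closed : A ⊆ C}. Closed sets containing A: {p1, p2, p3, p4, p5}.
Intersecting these: cl(A) = {p1, p2, p3, p4, p5}.
∂A = cl(A) ∖ int(A) = {p1, p2, p3, p4, p5} ∖ {p3} = {p1, p2, p4, p5}.


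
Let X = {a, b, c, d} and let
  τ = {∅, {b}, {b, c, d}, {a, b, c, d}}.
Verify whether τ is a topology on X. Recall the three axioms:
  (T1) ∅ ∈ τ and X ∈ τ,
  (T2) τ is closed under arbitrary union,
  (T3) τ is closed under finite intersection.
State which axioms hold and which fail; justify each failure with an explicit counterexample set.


τ IS a topology on X.

Axiom (T1): ∅ ∈ τ? Yes; X ∈ τ? Yes.
Axiom (T2/T3): check pairwise unions and intersections of members of τ.
All pairwise intersections and unions checked — each lies in τ. Therefore τ satisfies (T1), (T2), (T3): it IS a topology on X.


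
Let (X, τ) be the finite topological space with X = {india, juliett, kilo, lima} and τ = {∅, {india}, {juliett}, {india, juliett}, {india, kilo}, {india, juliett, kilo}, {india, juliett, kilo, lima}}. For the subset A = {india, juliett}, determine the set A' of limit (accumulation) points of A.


A' = {kilo, lima}

For each x ∈ X, list the open sets U ∈ τ with x ∈ U, then check whether U ∩ (A ∖ {x}) ≠ ∅ for every such U.
  x = india: open {india} ∋ x has {india} ∩ (A ∖ {india}) = ∅, so x is NOT a limit point.
  x = juliett: open {juliett} ∋ x has {juliett} ∩ (A ∖ {juliett}) = ∅, so x is NOT a limit point.
  x = kilo: opens ∋ x are {india, kilo}, {india, juliett, kilo}, {india, juliett, kilo, lima}; each meets A ∖ {kilo}, so x IS a limit point.
  x = lima: opens ∋ x are {india, juliett, kilo, lima}; each meets A ∖ {lima}, so x IS a limit point.
Collecting: A' = {kilo, lima}.


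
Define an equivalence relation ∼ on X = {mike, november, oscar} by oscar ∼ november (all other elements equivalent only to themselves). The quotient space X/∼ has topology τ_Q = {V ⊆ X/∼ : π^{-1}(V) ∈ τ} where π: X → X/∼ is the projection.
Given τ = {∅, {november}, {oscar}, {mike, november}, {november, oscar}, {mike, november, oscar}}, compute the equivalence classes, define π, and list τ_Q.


X/∼ = {[mike], [november=oscar]}; |τ_Q| = 3.

Equivalence classes: [mike], [november=oscar].
Quotient map π: X → X/∼ sends mike ↦ [mike], november ↦ [november=oscar], oscar ↦ [november=oscar].
For each subset V ⊆ X/∼, compute π^{-1}(V) ⊆ X and check whether π^{-1}(V) ∈ τ. V is open in τ_Q iff π^{-1}(V) ∈ τ.
  V = {}: π^{-1}(V) = ∅ ∈ τ ✓.
  V = {[mike]}: π^{-1}(V) = {mike} ∉ τ ✗.
  V = {[november=oscar]}: π^{-1}(V) = {november, oscar} ∈ τ ✓.
  V = {[mike], [november=oscar]}: π^{-1}(V) = {mike, november, oscar} ∈ τ ✓.
Open sets in the quotient: τ_Q = {{}, {[november=oscar]}, {[mike], [november=oscar]}} (3 elements).


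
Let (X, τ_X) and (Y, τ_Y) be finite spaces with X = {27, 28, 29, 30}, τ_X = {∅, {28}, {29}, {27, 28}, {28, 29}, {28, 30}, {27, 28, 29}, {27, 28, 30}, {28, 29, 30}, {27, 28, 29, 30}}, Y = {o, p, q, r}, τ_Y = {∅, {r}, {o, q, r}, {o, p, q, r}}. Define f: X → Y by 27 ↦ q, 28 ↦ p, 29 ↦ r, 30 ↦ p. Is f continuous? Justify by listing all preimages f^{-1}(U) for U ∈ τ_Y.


f is NOT continuous.

Compute f^{-1}(U) for each U ∈ τ_Y:
  U = ∅: f^{-1}(U) = ∅ ∈ τ_X ✓.
  U = {r}: f^{-1}(U) = {29} ∈ τ_X ✓.
  U = {o, q, r}: f^{-1}(U) = {27, 29} ∉ τ_X ✗.
  U = {o, p, q, r}: f^{-1}(U) = {27, 28, 29, 30} ∈ τ_X ✓.
Found U = {o, q, r} with f^{-1}(U) = {27, 29} not in τ_X. Therefore f is NOT continuous.


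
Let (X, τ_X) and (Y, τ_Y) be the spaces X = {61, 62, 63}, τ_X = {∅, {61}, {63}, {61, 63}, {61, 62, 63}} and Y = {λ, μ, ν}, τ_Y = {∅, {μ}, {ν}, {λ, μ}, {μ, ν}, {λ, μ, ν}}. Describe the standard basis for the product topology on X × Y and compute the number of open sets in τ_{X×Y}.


Basis B = {∅ × ∅, {61} × {μ}, {61} × {ν}, {63} × {μ}, {63} × {ν}, {61} × {λ, μ}, {61} × {μ, ν}, {61, 63} × {μ}, {61, 63} × {ν}, {63} × {λ, μ}, {63} × {μ, ν}, {61} × {λ, μ, ν}, {61, 62, 63} × {μ}, {61, 62, 63} × {ν}, {63} × {λ, μ, ν}, {61, 63} × {λ, μ}, {61, 63} × {μ, ν}, {61, 63} × {λ, μ, ν}, {61, 62, 63} × {λ, μ}, {61, 62, 63} × {μ, ν}, {61, 62, 63} × {λ, μ, ν}}; |τ_{X×Y}| = 70.

Enumerate products U × V with U ∈ τ_X, V ∈ τ_Y (deduplicated):
  ∅ × ∅ = {} (∅)
  {61} × {μ} = {(61,μ)}
  {61} × {ν} = {(61,ν)}
  {63} × {μ} = {(63,μ)}
  {63} × {ν} = {(63,ν)}
  {61} × {λ, μ} = {(61,λ), (61,μ)}
  {61} × {μ, ν} = {(61,μ), (61,ν)}
  {61, 63} × {μ} = {(61,μ), (63,μ)}
  {61, 63} × {ν} = {(61,ν), (63,ν)}
  {63} × {λ, μ} = {(63,λ), (63,μ)}
  {63} × {μ, ν} = {(63,μ), (63,ν)}
  {61} × {λ, μ, ν} = {(61,λ), (61,μ), (61,ν)}
  {61, 62, 63} × {μ} = {(61,μ), (62,μ), (63,μ)}
  {61, 62, 63} × {ν} = {(61,ν), (62,ν), (63,ν)}
  {63} × {λ, μ, ν} = {(63,λ), (63,μ), (63,ν)}
  {61, 63} × {λ, μ} = {(61,λ), (61,μ), (63,λ), (63,μ)}
  {61, 63} × {μ, ν} = {(61,μ), (61,ν), (63,μ), (63,ν)}
  {61, 63} × {λ, μ, ν} = {(61,λ), (61,μ), (61,ν), (63,λ), (63,μ), (63,ν)}
  {61, 62, 63} × {λ, μ} = {(61,λ), (61,μ), (62,λ), (62,μ), (63,λ), (63,μ)}
  {61, 62, 63} × {μ, ν} = {(61,μ), (61,ν), (62,μ), (62,ν), (63,μ), (63,ν)}
  {61, 62, 63} × {λ, μ, ν} = {(61,λ), (61,μ), (61,ν), (62,λ), (62,μ), (62,ν), (63,λ), (63,μ), (63,ν)}
These 21 distinct sets form the basis B.
Close under arbitrary unions to get τ_{X×Y}; counting gives |τ_{X×Y}| = 70.


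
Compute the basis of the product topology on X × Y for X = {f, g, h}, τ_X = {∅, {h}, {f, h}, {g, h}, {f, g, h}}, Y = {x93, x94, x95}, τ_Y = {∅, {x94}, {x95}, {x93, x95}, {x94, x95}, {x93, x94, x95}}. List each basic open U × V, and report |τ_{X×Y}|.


Basis B = {∅ × ∅, {h} × {x94}, {h} × {x95}, {f, h} × {x94}, {f, h} × {x95}, {g, h} × {x94}, {g, h} × {x95}, {h} × {x93, x95}, {h} × {x94, x95}, {f, g, h} × {x94}, {f, g, h} × {x95}, {h} × {x93, x94, x95}, {f, h} × {x93, x95}, {f, h} × {x94, x95}, {g, h} × {x93, x95}, {g, h} × {x94, x95}, {f, h} × {x93, x94, x95}, {f, g, h} × {x93, x95}, {f, g, h} × {x94, x95}, {g, h} × {x93, x94, x95}, {f, g, h} × {x93, x94, x95}}; |τ_{X×Y}| = 70.

Enumerate products U × V with U ∈ τ_X, V ∈ τ_Y (deduplicated):
  ∅ × ∅ = {} (∅)
  {h} × {x94} = {(h,x94)}
  {h} × {x95} = {(h,x95)}
  {f, h} × {x94} = {(f,x94), (h,x94)}
  {f, h} × {x95} = {(f,x95), (h,x95)}
  {g, h} × {x94} = {(g,x94), (h,x94)}
  {g, h} × {x95} = {(g,x95), (h,x95)}
  {h} × {x93, x95} = {(h,x93), (h,x95)}
  {h} × {x94, x95} = {(h,x94), (h,x95)}
  {f, g, h} × {x94} = {(f,x94), (g,x94), (h,x94)}
  {f, g, h} × {x95} = {(f,x95), (g,x95), (h,x95)}
  {h} × {x93, x94, x95} = {(h,x93), (h,x94), (h,x95)}
  {f, h} × {x93, x95} = {(f,x93), (f,x95), (h,x93), (h,x95)}
  {f, h} × {x94, x95} = {(f,x94), (f,x95), (h,x94), (h,x95)}
  {g, h} × {x93, x95} = {(g,x93), (g,x95), (h,x93), (h,x95)}
  {g, h} × {x94, x95} = {(g,x94), (g,x95), (h,x94), (h,x95)}
  {f, h} × {x93, x94, x95} = {(f,x93), (f,x94), (f,x95), (h,x93), (h,x94), (h,x95)}
  {f, g, h} × {x93, x95} = {(f,x93), (f,x95), (g,x93), (g,x95), (h,x93), (h,x95)}
  {f, g, h} × {x94, x95} = {(f,x94), (f,x95), (g,x94), (g,x95), (h,x94), (h,x95)}
  {g, h} × {x93, x94, x95} = {(g,x93), (g,x94), (g,x95), (h,x93), (h,x94), (h,x95)}
  {f, g, h} × {x93, x94, x95} = {(f,x93), (f,x94), (f,x95), (g,x93), (g,x94), (g,x95), (h,x93), (h,x94), (h,x95)}
These 21 distinct sets form the basis B.
Close under arbitrary unions to get τ_{X×Y}; counting gives |τ_{X×Y}| = 70.


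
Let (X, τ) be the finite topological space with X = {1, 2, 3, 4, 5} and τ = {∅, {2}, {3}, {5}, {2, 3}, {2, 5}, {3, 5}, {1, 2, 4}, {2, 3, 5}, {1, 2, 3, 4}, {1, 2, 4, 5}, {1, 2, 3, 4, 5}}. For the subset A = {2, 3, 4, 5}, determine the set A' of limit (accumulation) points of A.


A' = {1, 4}

For each x ∈ X, list the open sets U ∈ τ with x ∈ U, then check whether U ∩ (A ∖ {x}) ≠ ∅ for every such U.
  x = 1: opens ∋ x are {1, 2, 4}, {1, 2, 3, 4}, {1, 2, 4, 5}, {1, 2, 3, 4, 5}; each meets A ∖ {1}, so x IS a limit point.
  x = 2: open {2} ∋ x has {2} ∩ (A ∖ {2}) = ∅, so x is NOT a limit point.
  x = 3: open {3} ∋ x has {3} ∩ (A ∖ {3}) = ∅, so x is NOT a limit point.
  x = 4: opens ∋ x are {1, 2, 4}, {1, 2, 3, 4}, {1, 2, 4, 5}, {1, 2, 3, 4, 5}; each meets A ∖ {4}, so x IS a limit point.
  x = 5: open {5} ∋ x has {5} ∩ (A ∖ {5}) = ∅, so x is NOT a limit point.
Collecting: A' = {1, 4}.


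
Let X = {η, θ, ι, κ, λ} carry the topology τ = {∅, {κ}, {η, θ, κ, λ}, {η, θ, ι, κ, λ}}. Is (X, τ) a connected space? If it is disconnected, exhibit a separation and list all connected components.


(X, τ) is connected.

Find clopen sets (U ∈ τ with X ∖ U ∈ τ):
  U = ∅, X ∖ U = {η, θ, ι, κ, λ} — both open, so U is clopen.
  U = {η, θ, ι, κ, λ}, X ∖ U = ∅ — both open, so U is clopen.
Only trivial clopens (∅ and X) exist, so (X, τ) is connected.
Compute connected components by grouping points that agree on all clopens:
  component: {η, θ, ι, κ, λ}


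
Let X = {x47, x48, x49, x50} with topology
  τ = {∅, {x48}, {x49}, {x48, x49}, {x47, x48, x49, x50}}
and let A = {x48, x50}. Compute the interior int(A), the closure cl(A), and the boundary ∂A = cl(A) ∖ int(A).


int(A) = {x48}, cl(A) = {x47, x48, x50}, ∂A = {x47, x50}.

Closed sets in (X, τ) are complements of opens:
  closed(X, τ) = {∅, {x47, x50}, {x47, x48, x50}, {x47, x49, x50}, {x47, x48, x49, x50}}.
int(A) = ⋃ {U ∈ τ : U ⊆ A}. Opens contained in A: ∅, {x48}.
Taking the union of these: int(A) = {x48}.
cl(A) = ⋂ {C closed : A ⊆ C}. Closed sets containing A: {x47, x48, x50}, {x47, x48, x49, x50}.
Intersecting these: cl(A) = {x47, x48, x50}.
∂A = cl(A) ∖ int(A) = {x47, x48, x50} ∖ {x48} = {x47, x50}.


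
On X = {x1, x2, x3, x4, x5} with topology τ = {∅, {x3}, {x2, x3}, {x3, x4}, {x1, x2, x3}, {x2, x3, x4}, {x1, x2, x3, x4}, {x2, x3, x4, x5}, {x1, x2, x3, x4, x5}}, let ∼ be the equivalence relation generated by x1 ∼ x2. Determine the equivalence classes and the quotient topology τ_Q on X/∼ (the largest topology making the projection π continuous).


X/∼ = {[x1=x2], [x3], [x4], [x5]}; |τ_Q| = 6.

Equivalence classes: [x1=x2], [x3], [x4], [x5].
Quotient map π: X → X/∼ sends x1 ↦ [x1=x2], x2 ↦ [x1=x2], x3 ↦ [x3], x4 ↦ [x4], x5 ↦ [x5].
For each subset V ⊆ X/∼, compute π^{-1}(V) ⊆ X and check whether π^{-1}(V) ∈ τ. V is open in τ_Q iff π^{-1}(V) ∈ τ.
  V = {}: π^{-1}(V) = ∅ ∈ τ ✓.
  V = {[x1=x2]}: π^{-1}(V) = {x1, x2} ∉ τ ✗.
  V = {[x3]}: π^{-1}(V) = {x3} ∈ τ ✓.
  V = {[x1=x2], [x3]}: π^{-1}(V) = {x1, x2, x3} ∈ τ ✓.
  V = {[x4]}: π^{-1}(V) = {x4} ∉ τ ✗.
  V = {[x1=x2], [x4]}: π^{-1}(V) = {x1, x2, x4} ∉ τ ✗.
  V = {[x3], [x4]}: π^{-1}(V) = {x3, x4} ∈ τ ✓.
  V = {[x1=x2], [x3], [x4]}: π^{-1}(V) = {x1, x2, x3, x4} ∈ τ ✓.
  V = {[x5]}: π^{-1}(V) = {x5} ∉ τ ✗.
  V = {[x1=x2], [x5]}: π^{-1}(V) = {x1, x2, x5} ∉ τ ✗.
  V = {[x3], [x5]}: π^{-1}(V) = {x3, x5} ∉ τ ✗.
  V = {[x1=x2], [x3], [x5]}: π^{-1}(V) = {x1, x2, x3, x5} ∉ τ ✗.
  V = {[x4], [x5]}: π^{-1}(V) = {x4, x5} ∉ τ ✗.
  V = {[x1=x2], [x4], [x5]}: π^{-1}(V) = {x1, x2, x4, x5} ∉ τ ✗.
  V = {[x3], [x4], [x5]}: π^{-1}(V) = {x3, x4, x5} ∉ τ ✗.
  V = {[x1=x2], [x3], [x4], [x5]}: π^{-1}(V) = {x1, x2, x3, x4, x5} ∈ τ ✓.
Open sets in the quotient: τ_Q = {{}, {[x3]}, {[x1=x2], [x3]}, {[x3], [x4]}, {[x1=x2], [x3], [x4]}, {[x1=x2], [x3], [x4], [x5]}} (6 elements).


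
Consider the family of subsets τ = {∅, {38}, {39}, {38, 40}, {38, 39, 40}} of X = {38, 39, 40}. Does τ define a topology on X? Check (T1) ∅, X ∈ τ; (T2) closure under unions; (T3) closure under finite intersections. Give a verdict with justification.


τ is NOT a topology on X.

Axiom (T1): ∅ ∈ τ? Yes; X ∈ τ? Yes.
Axiom (T2/T3): check pairwise unions and intersections of members of τ.
Counterexample for (T2): {38} ∪ {39} = {38, 39} ∉ τ. Therefore τ is NOT a topology.


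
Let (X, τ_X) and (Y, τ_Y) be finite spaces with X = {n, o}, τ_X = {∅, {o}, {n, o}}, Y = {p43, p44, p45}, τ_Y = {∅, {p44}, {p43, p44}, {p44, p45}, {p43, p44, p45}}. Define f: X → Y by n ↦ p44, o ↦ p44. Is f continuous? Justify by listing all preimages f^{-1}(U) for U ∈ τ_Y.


f IS continuous.

Compute f^{-1}(U) for each U ∈ τ_Y:
  U = ∅: f^{-1}(U) = ∅ ∈ τ_X ✓.
  U = {p44}: f^{-1}(U) = {n, o} ∈ τ_X ✓.
  U = {p43, p44}: f^{-1}(U) = {n, o} ∈ τ_X ✓.
  U = {p44, p45}: f^{-1}(U) = {n, o} ∈ τ_X ✓.
  U = {p43, p44, p45}: f^{-1}(U) = {n, o} ∈ τ_X ✓.
Every preimage lies in τ_X, so f IS continuous.


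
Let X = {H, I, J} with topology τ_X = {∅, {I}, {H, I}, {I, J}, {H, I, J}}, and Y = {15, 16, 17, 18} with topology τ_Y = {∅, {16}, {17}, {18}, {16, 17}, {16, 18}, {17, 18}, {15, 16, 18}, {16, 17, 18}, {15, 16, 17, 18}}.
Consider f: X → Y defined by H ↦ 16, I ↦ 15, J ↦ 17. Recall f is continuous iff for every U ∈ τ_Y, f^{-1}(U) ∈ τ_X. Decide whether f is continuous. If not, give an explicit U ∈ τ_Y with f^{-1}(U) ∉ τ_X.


f is NOT continuous.

Compute f^{-1}(U) for each U ∈ τ_Y:
  U = ∅: f^{-1}(U) = ∅ ∈ τ_X ✓.
  U = {16}: f^{-1}(U) = {H} ∉ τ_X ✗.
  U = {17}: f^{-1}(U) = {J} ∉ τ_X ✗.
  U = {18}: f^{-1}(U) = ∅ ∈ τ_X ✓.
  U = {16, 17}: f^{-1}(U) = {H, J} ∉ τ_X ✗.
  U = {16, 18}: f^{-1}(U) = {H} ∉ τ_X ✗.
  U = {17, 18}: f^{-1}(U) = {J} ∉ τ_X ✗.
  U = {15, 16, 18}: f^{-1}(U) = {H, I} ∈ τ_X ✓.
  U = {16, 17, 18}: f^{-1}(U) = {H, J} ∉ τ_X ✗.
  U = {15, 16, 17, 18}: f^{-1}(U) = {H, I, J} ∈ τ_X ✓.
Found U = {16} with f^{-1}(U) = {H} not in τ_X. Therefore f is NOT continuous.


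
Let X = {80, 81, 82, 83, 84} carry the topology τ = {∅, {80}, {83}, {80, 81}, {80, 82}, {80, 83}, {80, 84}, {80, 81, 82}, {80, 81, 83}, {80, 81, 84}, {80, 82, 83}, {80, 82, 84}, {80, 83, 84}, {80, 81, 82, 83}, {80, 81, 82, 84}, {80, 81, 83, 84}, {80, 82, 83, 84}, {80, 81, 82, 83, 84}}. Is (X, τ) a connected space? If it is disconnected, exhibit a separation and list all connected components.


(X, τ) is disconnected; components = [{83}, {80, 81, 82, 84}].

Find clopen sets (U ∈ τ with X ∖ U ∈ τ):
  U = ∅, X ∖ U = {80, 81, 82, 83, 84} — both open, so U is clopen.
  U = {83}, X ∖ U = {80, 81, 82, 84} — both open, so U is clopen.
  U = {80, 81, 82, 84}, X ∖ U = {83} — both open, so U is clopen.
  U = {80, 81, 82, 83, 84}, X ∖ U = ∅ — both open, so U is clopen.
Nontrivial clopen(s) exist: e.g. {83}. So (X, τ) is disconnected.
Compute connected components by grouping points that agree on all clopens:
  component: {83}
  component: {80, 81, 82, 84}


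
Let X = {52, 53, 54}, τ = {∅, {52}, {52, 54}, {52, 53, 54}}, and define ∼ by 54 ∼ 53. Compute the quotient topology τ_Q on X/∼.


X/∼ = {[52], [53=54]}; |τ_Q| = 3.

Equivalence classes: [52], [53=54].
Quotient map π: X → X/∼ sends 52 ↦ [52], 53 ↦ [53=54], 54 ↦ [53=54].
For each subset V ⊆ X/∼, compute π^{-1}(V) ⊆ X and check whether π^{-1}(V) ∈ τ. V is open in τ_Q iff π^{-1}(V) ∈ τ.
  V = {}: π^{-1}(V) = ∅ ∈ τ ✓.
  V = {[52]}: π^{-1}(V) = {52} ∈ τ ✓.
  V = {[53=54]}: π^{-1}(V) = {53, 54} ∉ τ ✗.
  V = {[52], [53=54]}: π^{-1}(V) = {52, 53, 54} ∈ τ ✓.
Open sets in the quotient: τ_Q = {{}, {[52]}, {[52], [53=54]}} (3 elements).


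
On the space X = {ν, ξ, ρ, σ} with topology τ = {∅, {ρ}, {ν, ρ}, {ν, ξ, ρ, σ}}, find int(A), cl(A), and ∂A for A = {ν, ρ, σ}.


int(A) = {ν, ρ}, cl(A) = {ν, ξ, ρ, σ}, ∂A = {ξ, σ}.

Closed sets in (X, τ) are complements of opens:
  closed(X, τ) = {∅, {ξ, σ}, {ν, ξ, σ}, {ν, ξ, ρ, σ}}.
int(A) = ⋃ {U ∈ τ : U ⊆ A}. Opens contained in A: ∅, {ρ}, {ν, ρ}.
Taking the union of these: int(A) = {ν, ρ}.
cl(A) = ⋂ {C closed : A ⊆ C}. Closed sets containing A: {ν, ξ, ρ, σ}.
Intersecting these: cl(A) = {ν, ξ, ρ, σ}.
∂A = cl(A) ∖ int(A) = {ν, ξ, ρ, σ} ∖ {ν, ρ} = {ξ, σ}.


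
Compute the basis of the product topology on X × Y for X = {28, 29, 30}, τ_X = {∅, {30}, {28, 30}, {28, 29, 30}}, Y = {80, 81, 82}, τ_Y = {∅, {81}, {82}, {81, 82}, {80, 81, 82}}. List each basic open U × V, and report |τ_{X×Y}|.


Basis B = {∅ × ∅, {30} × {81}, {30} × {82}, {28, 30} × {81}, {28, 30} × {82}, {30} × {81, 82}, {28, 29, 30} × {81}, {28, 29, 30} × {82}, {30} × {80, 81, 82}, {28, 30} × {81, 82}, {28, 30} × {80, 81, 82}, {28, 29, 30} × {81, 82}, {28, 29, 30} × {80, 81, 82}}; |τ_{X×Y}| = 30.

Enumerate products U × V with U ∈ τ_X, V ∈ τ_Y (deduplicated):
  ∅ × ∅ = {} (∅)
  {30} × {81} = {(30,81)}
  {30} × {82} = {(30,82)}
  {28, 30} × {81} = {(28,81), (30,81)}
  {28, 30} × {82} = {(28,82), (30,82)}
  {30} × {81, 82} = {(30,81), (30,82)}
  {28, 29, 30} × {81} = {(28,81), (29,81), (30,81)}
  {28, 29, 30} × {82} = {(28,82), (29,82), (30,82)}
  {30} × {80, 81, 82} = {(30,80), (30,81), (30,82)}
  {28, 30} × {81, 82} = {(28,81), (28,82), (30,81), (30,82)}
  {28, 30} × {80, 81, 82} = {(28,80), (28,81), (28,82), (30,80), (30,81), (30,82)}
  {28, 29, 30} × {81, 82} = {(28,81), (28,82), (29,81), (29,82), (30,81), (30,82)}
  {28, 29, 30} × {80, 81, 82} = {(28,80), (28,81), (28,82), (29,80), (29,81), (29,82), (30,80), (30,81), (30,82)}
These 13 distinct sets form the basis B.
Close under arbitrary unions to get τ_{X×Y}; counting gives |τ_{X×Y}| = 30.


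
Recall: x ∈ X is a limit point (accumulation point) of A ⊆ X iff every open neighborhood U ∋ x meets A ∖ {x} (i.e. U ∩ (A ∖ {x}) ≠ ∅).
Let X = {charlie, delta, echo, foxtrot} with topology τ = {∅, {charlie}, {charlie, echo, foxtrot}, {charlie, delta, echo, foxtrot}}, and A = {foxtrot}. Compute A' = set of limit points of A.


A' = {delta, echo}

For each x ∈ X, list the open sets U ∈ τ with x ∈ U, then check whether U ∩ (A ∖ {x}) ≠ ∅ for every such U.
  x = charlie: open {charlie} ∋ x has {charlie} ∩ (A ∖ {charlie}) = ∅, so x is NOT a limit point.
  x = delta: opens ∋ x are {charlie, delta, echo, foxtrot}; each meets A ∖ {delta}, so x IS a limit point.
  x = echo: opens ∋ x are {charlie, echo, foxtrot}, {charlie, delta, echo, foxtrot}; each meets A ∖ {echo}, so x IS a limit point.
  x = foxtrot: open {charlie, echo, foxtrot} ∋ x has {charlie, echo, foxtrot} ∩ (A ∖ {foxtrot}) = ∅, so x is NOT a limit point.
Collecting: A' = {delta, echo}.


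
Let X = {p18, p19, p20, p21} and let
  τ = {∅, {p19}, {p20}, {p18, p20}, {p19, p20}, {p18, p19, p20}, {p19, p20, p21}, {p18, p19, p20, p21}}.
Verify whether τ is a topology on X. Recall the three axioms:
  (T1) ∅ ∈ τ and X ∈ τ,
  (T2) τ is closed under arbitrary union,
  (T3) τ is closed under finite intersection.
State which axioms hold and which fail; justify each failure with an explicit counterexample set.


τ IS a topology on X.

Axiom (T1): ∅ ∈ τ? Yes; X ∈ τ? Yes.
Axiom (T2/T3): check pairwise unions and intersections of members of τ.
All pairwise intersections and unions checked — each lies in τ. Therefore τ satisfies (T1), (T2), (T3): it IS a topology on X.


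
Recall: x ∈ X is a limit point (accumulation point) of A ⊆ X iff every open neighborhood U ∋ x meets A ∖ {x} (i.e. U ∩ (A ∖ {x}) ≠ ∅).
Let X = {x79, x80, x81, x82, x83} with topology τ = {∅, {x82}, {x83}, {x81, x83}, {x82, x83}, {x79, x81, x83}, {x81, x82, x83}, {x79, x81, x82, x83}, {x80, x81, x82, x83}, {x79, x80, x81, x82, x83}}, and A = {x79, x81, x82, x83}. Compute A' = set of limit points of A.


A' = {x79, x80, x81}

For each x ∈ X, list the open sets U ∈ τ with x ∈ U, then check whether U ∩ (A ∖ {x}) ≠ ∅ for every such U.
  x = x79: opens ∋ x are {x79, x81, x83}, {x79, x81, x82, x83}, {x79, x80, x81, x82, x83}; each meets A ∖ {x79}, so x IS a limit point.
  x = x80: opens ∋ x are {x80, x81, x82, x83}, {x79, x80, x81, x82, x83}; each meets A ∖ {x80}, so x IS a limit point.
  x = x81: opens ∋ x are {x81, x83}, {x79, x81, x83}, {x81, x82, x83}, {x79, x81, x82, x83}, {x80, x81, x82, x83}, {x79, x80, x81, x82, x83}; each meets A ∖ {x81}, so x IS a limit point.
  x = x82: open {x82} ∋ x has {x82} ∩ (A ∖ {x82}) = ∅, so x is NOT a limit point.
  x = x83: open {x83} ∋ x has {x83} ∩ (A ∖ {x83}) = ∅, so x is NOT a limit point.
Collecting: A' = {x79, x80, x81}.


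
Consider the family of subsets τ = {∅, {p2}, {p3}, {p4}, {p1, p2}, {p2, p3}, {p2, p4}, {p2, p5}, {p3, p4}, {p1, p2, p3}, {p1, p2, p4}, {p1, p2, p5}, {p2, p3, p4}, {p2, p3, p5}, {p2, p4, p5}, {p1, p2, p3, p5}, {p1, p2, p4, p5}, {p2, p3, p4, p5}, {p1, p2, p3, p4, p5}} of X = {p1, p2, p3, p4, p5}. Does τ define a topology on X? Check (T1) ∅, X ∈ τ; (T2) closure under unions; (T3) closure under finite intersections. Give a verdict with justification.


τ is NOT a topology on X.

Axiom (T1): ∅ ∈ τ? Yes; X ∈ τ? Yes.
Axiom (T2/T3): check pairwise unions and intersections of members of τ.
Counterexample for (T2): {p3} ∪ {p1, p2, p4} = {p1, p2, p3, p4} ∉ τ. Therefore τ is NOT a topology.


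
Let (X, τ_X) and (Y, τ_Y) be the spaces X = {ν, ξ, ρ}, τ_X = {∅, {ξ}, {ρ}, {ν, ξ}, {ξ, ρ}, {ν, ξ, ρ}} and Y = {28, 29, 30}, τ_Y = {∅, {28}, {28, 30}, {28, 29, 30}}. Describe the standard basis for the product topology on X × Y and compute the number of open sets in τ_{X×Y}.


Basis B = {∅ × ∅, {ξ} × {28}, {ρ} × {28}, {ν, ξ} × {28}, {ξ} × {28, 30}, {ξ, ρ} × {28}, {ρ} × {28, 30}, {ν, ξ, ρ} × {28}, {ξ} × {28, 29, 30}, {ρ} × {28, 29, 30}, {ν, ξ} × {28, 30}, {ξ, ρ} × {28, 30}, {ν, ξ} × {28, 29, 30}, {ν, ξ, ρ} × {28, 30}, {ξ, ρ} × {28, 29, 30}, {ν, ξ, ρ} × {28, 29, 30}}; |τ_{X×Y}| = 40.

Enumerate products U × V with U ∈ τ_X, V ∈ τ_Y (deduplicated):
  ∅ × ∅ = {} (∅)
  {ξ} × {28} = {(ξ,28)}
  {ρ} × {28} = {(ρ,28)}
  {ν, ξ} × {28} = {(ν,28), (ξ,28)}
  {ξ} × {28, 30} = {(ξ,28), (ξ,30)}
  {ξ, ρ} × {28} = {(ξ,28), (ρ,28)}
  {ρ} × {28, 30} = {(ρ,28), (ρ,30)}
  {ν, ξ, ρ} × {28} = {(ν,28), (ξ,28), (ρ,28)}
  {ξ} × {28, 29, 30} = {(ξ,28), (ξ,29), (ξ,30)}
  {ρ} × {28, 29, 30} = {(ρ,28), (ρ,29), (ρ,30)}
  {ν, ξ} × {28, 30} = {(ν,28), (ν,30), (ξ,28), (ξ,30)}
  {ξ, ρ} × {28, 30} = {(ξ,28), (ξ,30), (ρ,28), (ρ,30)}
  {ν, ξ} × {28, 29, 30} = {(ν,28), (ν,29), (ν,30), (ξ,28), (ξ,29), (ξ,30)}
  {ν, ξ, ρ} × {28, 30} = {(ν,28), (ν,30), (ξ,28), (ξ,30), (ρ,28), (ρ,30)}
  {ξ, ρ} × {28, 29, 30} = {(ξ,28), (ξ,29), (ξ,30), (ρ,28), (ρ,29), (ρ,30)}
  {ν, ξ, ρ} × {28, 29, 30} = {(ν,28), (ν,29), (ν,30), (ξ,28), (ξ,29), (ξ,30), (ρ,28), (ρ,29), (ρ,30)}
These 16 distinct sets form the basis B.
Close under arbitrary unions to get τ_{X×Y}; counting gives |τ_{X×Y}| = 40.


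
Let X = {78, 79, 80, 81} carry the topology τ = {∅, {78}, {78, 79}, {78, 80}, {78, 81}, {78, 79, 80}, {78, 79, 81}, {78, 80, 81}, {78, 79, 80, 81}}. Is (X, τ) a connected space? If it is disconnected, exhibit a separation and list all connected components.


(X, τ) is connected.

Find clopen sets (U ∈ τ with X ∖ U ∈ τ):
  U = ∅, X ∖ U = {78, 79, 80, 81} — both open, so U is clopen.
  U = {78, 79, 80, 81}, X ∖ U = ∅ — both open, so U is clopen.
Only trivial clopens (∅ and X) exist, so (X, τ) is connected.
Compute connected components by grouping points that agree on all clopens:
  component: {78, 79, 80, 81}


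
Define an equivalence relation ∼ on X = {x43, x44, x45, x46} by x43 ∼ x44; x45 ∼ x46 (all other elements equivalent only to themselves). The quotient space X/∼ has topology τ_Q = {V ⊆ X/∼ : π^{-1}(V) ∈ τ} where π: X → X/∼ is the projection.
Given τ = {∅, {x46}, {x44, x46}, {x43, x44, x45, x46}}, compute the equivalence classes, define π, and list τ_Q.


X/∼ = {[x43=x44], [x45=x46]}; |τ_Q| = 2.

Equivalence classes: [x43=x44], [x45=x46].
Quotient map π: X → X/∼ sends x43 ↦ [x43=x44], x44 ↦ [x43=x44], x45 ↦ [x45=x46], x46 ↦ [x45=x46].
For each subset V ⊆ X/∼, compute π^{-1}(V) ⊆ X and check whether π^{-1}(V) ∈ τ. V is open in τ_Q iff π^{-1}(V) ∈ τ.
  V = {}: π^{-1}(V) = ∅ ∈ τ ✓.
  V = {[x43=x44]}: π^{-1}(V) = {x43, x44} ∉ τ ✗.
  V = {[x45=x46]}: π^{-1}(V) = {x45, x46} ∉ τ ✗.
  V = {[x43=x44], [x45=x46]}: π^{-1}(V) = {x43, x44, x45, x46} ∈ τ ✓.
Open sets in the quotient: τ_Q = {{}, {[x43=x44], [x45=x46]}} (2 elements).


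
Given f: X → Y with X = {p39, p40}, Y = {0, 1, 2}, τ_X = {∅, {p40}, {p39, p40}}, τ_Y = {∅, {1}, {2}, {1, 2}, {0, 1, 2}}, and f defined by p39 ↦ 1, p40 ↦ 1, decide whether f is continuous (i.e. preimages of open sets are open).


f IS continuous.

Compute f^{-1}(U) for each U ∈ τ_Y:
  U = ∅: f^{-1}(U) = ∅ ∈ τ_X ✓.
  U = {1}: f^{-1}(U) = {p39, p40} ∈ τ_X ✓.
  U = {2}: f^{-1}(U) = ∅ ∈ τ_X ✓.
  U = {1, 2}: f^{-1}(U) = {p39, p40} ∈ τ_X ✓.
  U = {0, 1, 2}: f^{-1}(U) = {p39, p40} ∈ τ_X ✓.
Every preimage lies in τ_X, so f IS continuous.


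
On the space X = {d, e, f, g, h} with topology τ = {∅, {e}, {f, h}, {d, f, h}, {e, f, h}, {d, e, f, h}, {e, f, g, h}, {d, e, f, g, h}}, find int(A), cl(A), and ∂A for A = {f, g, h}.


int(A) = {f, h}, cl(A) = {d, f, g, h}, ∂A = {d, g}.

Closed sets in (X, τ) are complements of opens:
  closed(X, τ) = {∅, {d}, {g}, {d, g}, {e, g}, {d, e, g}, {d, f, g, h}, {d, e, f, g, h}}.
int(A) = ⋃ {U ∈ τ : U ⊆ A}. Opens contained in A: ∅, {f, h}.
Taking the union of these: int(A) = {f, h}.
cl(A) = ⋂ {C closed : A ⊆ C}. Closed sets containing A: {d, f, g, h}, {d, e, f, g, h}.
Intersecting these: cl(A) = {d, f, g, h}.
∂A = cl(A) ∖ int(A) = {d, f, g, h} ∖ {f, h} = {d, g}.


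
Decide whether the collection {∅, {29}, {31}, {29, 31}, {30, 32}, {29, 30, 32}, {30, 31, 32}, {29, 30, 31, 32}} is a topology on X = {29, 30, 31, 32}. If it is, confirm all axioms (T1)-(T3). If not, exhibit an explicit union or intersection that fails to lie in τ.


τ IS a topology on X.

Axiom (T1): ∅ ∈ τ? Yes; X ∈ τ? Yes.
Axiom (T2/T3): check pairwise unions and intersections of members of τ.
All pairwise intersections and unions checked — each lies in τ. Therefore τ satisfies (T1), (T2), (T3): it IS a topology on X.


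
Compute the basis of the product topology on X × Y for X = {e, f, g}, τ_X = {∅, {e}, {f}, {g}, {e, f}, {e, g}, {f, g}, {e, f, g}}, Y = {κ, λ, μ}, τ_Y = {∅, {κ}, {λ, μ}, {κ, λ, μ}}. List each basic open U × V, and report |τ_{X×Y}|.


Basis B = {∅ × ∅, {e} × {κ}, {f} × {κ}, {g} × {κ}, {e, f} × {κ}, {e, g} × {κ}, {e} × {λ, μ}, {f, g} × {κ}, {f} × {λ, μ}, {g} × {λ, μ}, {e} × {κ, λ, μ}, {e, f, g} × {κ}, {f} × {κ, λ, μ}, {g} × {κ, λ, μ}, {e, f} × {λ, μ}, {e, g} × {λ, μ}, {f, g} × {λ, μ}, {e, f} × {κ, λ, μ}, {e, g} × {κ, λ, μ}, {e, f, g} × {λ, μ}, {f, g} × {κ, λ, μ}, {e, f, g} × {κ, λ, μ}}; |τ_{X×Y}| = 64.

Enumerate products U × V with U ∈ τ_X, V ∈ τ_Y (deduplicated):
  ∅ × ∅ = {} (∅)
  {e} × {κ} = {(e,κ)}
  {f} × {κ} = {(f,κ)}
  {g} × {κ} = {(g,κ)}
  {e, f} × {κ} = {(e,κ), (f,κ)}
  {e, g} × {κ} = {(e,κ), (g,κ)}
  {e} × {λ, μ} = {(e,λ), (e,μ)}
  {f, g} × {κ} = {(f,κ), (g,κ)}
  {f} × {λ, μ} = {(f,λ), (f,μ)}
  {g} × {λ, μ} = {(g,λ), (g,μ)}
  {e} × {κ, λ, μ} = {(e,κ), (e,λ), (e,μ)}
  {e, f, g} × {κ} = {(e,κ), (f,κ), (g,κ)}
  {f} × {κ, λ, μ} = {(f,κ), (f,λ), (f,μ)}
  {g} × {κ, λ, μ} = {(g,κ), (g,λ), (g,μ)}
  {e, f} × {λ, μ} = {(e,λ), (e,μ), (f,λ), (f,μ)}
  {e, g} × {λ, μ} = {(e,λ), (e,μ), (g,λ), (g,μ)}
  {f, g} × {λ, μ} = {(f,λ), (f,μ), (g,λ), (g,μ)}
  {e, f} × {κ, λ, μ} = {(e,κ), (e,λ), (e,μ), (f,κ), (f,λ), (f,μ)}
  {e, g} × {κ, λ, μ} = {(e,κ), (e,λ), (e,μ), (g,κ), (g,λ), (g,μ)}
  {e, f, g} × {λ, μ} = {(e,λ), (e,μ), (f,λ), (f,μ), (g,λ), (g,μ)}
  {f, g} × {κ, λ, μ} = {(f,κ), (f,λ), (f,μ), (g,κ), (g,λ), (g,μ)}
  {e, f, g} × {κ, λ, μ} = {(e,κ), (e,λ), (e,μ), (f,κ), (f,λ), (f,μ), (g,κ), (g,λ), (g,μ)}
These 22 distinct sets form the basis B.
Close under arbitrary unions to get τ_{X×Y}; counting gives |τ_{X×Y}| = 64.


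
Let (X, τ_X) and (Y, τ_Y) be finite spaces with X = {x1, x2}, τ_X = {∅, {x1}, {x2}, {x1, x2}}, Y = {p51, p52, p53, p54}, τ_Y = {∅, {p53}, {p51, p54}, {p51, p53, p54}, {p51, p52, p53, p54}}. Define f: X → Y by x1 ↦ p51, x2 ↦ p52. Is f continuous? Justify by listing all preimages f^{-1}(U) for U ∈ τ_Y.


f IS continuous.

Compute f^{-1}(U) for each U ∈ τ_Y:
  U = ∅: f^{-1}(U) = ∅ ∈ τ_X ✓.
  U = {p53}: f^{-1}(U) = ∅ ∈ τ_X ✓.
  U = {p51, p54}: f^{-1}(U) = {x1} ∈ τ_X ✓.
  U = {p51, p53, p54}: f^{-1}(U) = {x1} ∈ τ_X ✓.
  U = {p51, p52, p53, p54}: f^{-1}(U) = {x1, x2} ∈ τ_X ✓.
Every preimage lies in τ_X, so f IS continuous.


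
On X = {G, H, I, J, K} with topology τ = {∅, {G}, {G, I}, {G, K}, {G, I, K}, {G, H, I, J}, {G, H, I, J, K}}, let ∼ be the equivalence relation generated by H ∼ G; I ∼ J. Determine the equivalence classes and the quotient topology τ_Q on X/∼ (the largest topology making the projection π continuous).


X/∼ = {[G=H], [I=J], [K]}; |τ_Q| = 3.

Equivalence classes: [G=H], [I=J], [K].
Quotient map π: X → X/∼ sends G ↦ [G=H], H ↦ [G=H], I ↦ [I=J], J ↦ [I=J], K ↦ [K].
For each subset V ⊆ X/∼, compute π^{-1}(V) ⊆ X and check whether π^{-1}(V) ∈ τ. V is open in τ_Q iff π^{-1}(V) ∈ τ.
  V = {}: π^{-1}(V) = ∅ ∈ τ ✓.
  V = {[G=H]}: π^{-1}(V) = {G, H} ∉ τ ✗.
  V = {[I=J]}: π^{-1}(V) = {I, J} ∉ τ ✗.
  V = {[G=H], [I=J]}: π^{-1}(V) = {G, H, I, J} ∈ τ ✓.
  V = {[K]}: π^{-1}(V) = {K} ∉ τ ✗.
  V = {[G=H], [K]}: π^{-1}(V) = {G, H, K} ∉ τ ✗.
  V = {[I=J], [K]}: π^{-1}(V) = {I, J, K} ∉ τ ✗.
  V = {[G=H], [I=J], [K]}: π^{-1}(V) = {G, H, I, J, K} ∈ τ ✓.
Open sets in the quotient: τ_Q = {{}, {[G=H], [I=J]}, {[G=H], [I=J], [K]}} (3 elements).
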